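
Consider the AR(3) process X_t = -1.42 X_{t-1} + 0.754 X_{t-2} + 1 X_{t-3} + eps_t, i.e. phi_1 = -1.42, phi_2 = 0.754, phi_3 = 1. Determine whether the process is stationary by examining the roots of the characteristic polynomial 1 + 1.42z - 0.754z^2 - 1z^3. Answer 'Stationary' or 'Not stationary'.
\text{Not stationary}

The AR(p) characteristic polynomial is P(z) = 1 + 1.42z - 0.754z^2 - 1z^3.
Stationarity requires all roots to lie outside the unit circle, i.e. |z| > 1 for every root.
Degree 3: look for a simple real root z0 first, then factor out (1 - z/z0) and solve the remaining quadratic.
Testing z0 = -1.25: P(-1.25) = 1 + (1.42)(-1.25) + (-0.754)(-1.25)^2 + (-1)(-1.25)^3
  = 1 + (-1.775) + (-1.178125) + (1.953125) = 0.  So z_0 = -1.25 is a root, |z_0| = 1.25.
Divide out the factor (1 + 0.8 z) = (1 - z/z0) (since 1/z0 = -0.8):
  P(z) = (1 + 0.8 z)(1 + (0.62) z + (-1.25) z^2)
  [check: z-coef 0.62 - (-0.8) = 1.42; z^2-coef -1.25 - (-0.8)(0.62) = -0.754; z^3-coef -(-0.8)(-1.25) = -1.]
Remaining roots from the quadratic factor 1 + (0.62) z + (-1.25) z^2:
  Set 1 + (0.62) z + (-1.25) z^2 = 0, i.e. a z^2 + b z + c = 0 with a = -1.25, b = 0.62, c = 1.
  Discriminant D = b^2 - 4ac = (0.62)^2 - 4*(-1.25)*1 = 0.3844 - (-5) = 5.3844.
  D >= 0, so the roots are real: z = (-b +/- sqrt(D)) / (2a) = (-0.62 +/- 2.320431) / (-2.5).
    z_1 = (-0.62 + 2.320431) / (-2.5) = -0.6802,   |z_1| = 0.6802.
    z_2 = (-0.62 - 2.320431) / (-2.5) = 1.1762,   |z_2| = 1.1762.
Moduli of all roots: 1.2500, 0.6802, 1.1762.
All moduli strictly greater than 1? No.
Verdict: Not stationary.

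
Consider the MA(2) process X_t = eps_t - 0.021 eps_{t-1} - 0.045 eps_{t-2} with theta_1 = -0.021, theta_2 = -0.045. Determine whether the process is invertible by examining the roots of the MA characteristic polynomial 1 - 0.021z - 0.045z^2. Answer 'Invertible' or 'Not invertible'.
\text{Invertible}

The MA(q) characteristic polynomial is P(z) = 1 - 0.021z - 0.045z^2.
Invertibility requires all roots to lie outside the unit circle, i.e. |z| > 1 for every root.
Set 1 + (-0.021) z + (-0.045) z^2 = 0, i.e. a z^2 + b z + c = 0 with a = -0.045, b = -0.021, c = 1.
Discriminant D = b^2 - 4ac = (-0.021)^2 - 4*(-0.045)*1 = 0.000441 - (-0.18) = 0.180441.
D >= 0, so the roots are real: z = (-b +/- sqrt(D)) / (2a) = (0.021 +/- 0.424783) / (-0.09).
  z_1 = (0.021 + 0.424783) / (-0.09) = -4.9531,   |z_1| = 4.9531.
  z_2 = (0.021 - 0.424783) / (-0.09) = 4.4865,   |z_2| = 4.4865.
Moduli of all roots: 4.9531, 4.4865.
All moduli strictly greater than 1? Yes.
Verdict: Invertible.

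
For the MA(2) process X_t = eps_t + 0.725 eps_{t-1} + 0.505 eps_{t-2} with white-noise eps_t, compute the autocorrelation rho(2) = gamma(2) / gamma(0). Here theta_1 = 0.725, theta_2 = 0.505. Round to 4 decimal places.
\rho(2) = 0.2836

For an MA(q) process with theta_0 = 1, the autocovariance is
  gamma(k) = sigma^2 * sum_{i=0..q-k} theta_i * theta_{i+k},
and rho(k) = gamma(k) / gamma(0). Sigma^2 cancels.
  numerator   = (1)*(0.505) = 0.505.
  denominator = (1)^2 + (0.725)^2 + (0.505)^2 = 1.78065.
  rho(2) = 0.505 / 1.78065 = 0.2836.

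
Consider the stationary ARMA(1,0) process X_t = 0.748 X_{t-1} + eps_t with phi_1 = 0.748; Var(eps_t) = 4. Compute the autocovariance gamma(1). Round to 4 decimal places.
\gamma(1) = 6.7923

Multiply the model equation by X_{t-k} and take expectations. With theta_0 = psi_0 = 1 and psi_j the MA(infinity) weights, this gives
  gamma(k) - sum_i phi_i gamma(k-i) = c_k,
  c_k = sigma^2 * sum_{j=k..q} theta_j psi_{j-k}   (c_k = 0 for k > q),
using gamma(-m) = gamma(m).
Pure AR (q = 0): c_0 = sigma^2 = 4, c_k = 0 for k >= 1.
Equations for k = 0 and k = 1 (AR order 1):
  gamma(0) = phi_1 gamma(1) + c_0
  gamma(1) = phi_1 gamma(0) + c_1
Substituting the second into the first: gamma(0) (1 - phi_1^2) = c_0 + phi_1 c_1, so
  gamma(0) = c_0 / (1 - phi_1^2) = 4 / (1 - (0.748)^2) = 4 / 0.440496 = 9.080673.
  gamma(1) = phi_1 gamma(0) = (0.748)(9.080673) = 6.792343.
Therefore gamma(1) = 6.7923 (to 4 decimal places).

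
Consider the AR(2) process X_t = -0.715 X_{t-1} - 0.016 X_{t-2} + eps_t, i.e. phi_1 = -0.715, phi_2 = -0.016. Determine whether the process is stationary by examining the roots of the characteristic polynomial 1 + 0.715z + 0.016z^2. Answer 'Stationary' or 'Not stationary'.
\text{Stationary}

The AR(p) characteristic polynomial is P(z) = 1 + 0.715z + 0.016z^2.
Stationarity requires all roots to lie outside the unit circle, i.e. |z| > 1 for every root.
Set 1 + (0.715) z + (0.016) z^2 = 0, i.e. a z^2 + b z + c = 0 with a = 0.016, b = 0.715, c = 1.
Discriminant D = b^2 - 4ac = (0.715)^2 - 4*(0.016)*1 = 0.511225 - (0.064) = 0.447225.
D >= 0, so the roots are real: z = (-b +/- sqrt(D)) / (2a) = (-0.715 +/- 0.668749) / (0.032).
  z_1 = (-0.715 + 0.668749) / (0.032) = -1.4453,   |z_1| = 1.4453.
  z_2 = (-0.715 - 0.668749) / (0.032) = -43.2422,   |z_2| = 43.2422.
Moduli of all roots: 1.4453, 43.2422.
All moduli strictly greater than 1? Yes.
Verdict: Stationary.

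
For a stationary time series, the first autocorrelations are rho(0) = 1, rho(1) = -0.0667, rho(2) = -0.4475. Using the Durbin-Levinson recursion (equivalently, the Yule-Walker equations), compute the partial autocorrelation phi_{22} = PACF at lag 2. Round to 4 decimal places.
\phi_{22} = -0.4540

The PACF at lag k is phi_{kk}, the last component of the solution
to the Yule-Walker system G_k phi = r_k where
  (G_k)_{ij} = rho(|i - j|), (r_k)_i = rho(i), i,j = 1..k.
Equivalently, Durbin-Levinson gives phi_{kk} iteratively:
  phi_{11} = rho(1)
  phi_{kk} = [rho(k) - sum_{j=1..k-1} phi_{k-1,j} rho(k-j)]
            / [1 - sum_{j=1..k-1} phi_{k-1,j} rho(j)],
  phi_{k,j} = phi_{k-1,j} - phi_{kk} phi_{k-1,k-j},  j = 1..k-1.
Step k = 1:
  phi_11 = rho(1) = -0.0667.
Step k = 2:
  phi_22 = [rho(2) - phi_11 rho(1)] / [1 - phi_11 rho(1)] = [-0.4475 - (-0.0667)(-0.0667)] / [1 - (-0.0667)(-0.0667)]
         = -0.45194889 / 0.99555111 = -0.454.
Therefore phi_{22} = -0.4540.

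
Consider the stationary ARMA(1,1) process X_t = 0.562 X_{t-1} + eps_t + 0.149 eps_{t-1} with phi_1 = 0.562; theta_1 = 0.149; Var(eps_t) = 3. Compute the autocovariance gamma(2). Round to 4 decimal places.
\gamma(2) = 1.8989

Multiply the model equation by X_{t-k} and take expectations. With theta_0 = psi_0 = 1 and psi_j the MA(infinity) weights, this gives
  gamma(k) - sum_i phi_i gamma(k-i) = c_k,
  c_k = sigma^2 * sum_{j=k..q} theta_j psi_{j-k}   (c_k = 0 for k > q),
using gamma(-m) = gamma(m).
psi-weights needed (psi_j = theta_j + sum_i phi_i psi_{j-i}):
  psi_1 = theta_1 + phi_1 = 0.149 + (0.562) = 0.711
Right-hand sides:
  c_0 = sigma^2 (1 + theta_1 psi_1) = 3 * (1 + (0.149)(0.711)) = 3 * 1.105939 = 3.317817
  c_1 = sigma^2 theta_1 = 3 * (0.149) = 0.447
  c_2 = 0
Equations for k = 0 and k = 1 (AR order 1):
  gamma(0) = phi_1 gamma(1) + c_0
  gamma(1) = phi_1 gamma(0) + c_1
Substituting the second into the first: gamma(0) (1 - phi_1^2) = c_0 + phi_1 c_1, so
  gamma(0) = (c_0 + phi_1 c_1) / (1 - phi_1^2) = (3.317817 + (0.562)(0.447)) / (1 - (0.562)^2) = 3.569031 / 0.684156 = 5.216692.
  gamma(1) = phi_1 gamma(0) + c_1 = (0.562)(5.216692) + (0.447) = 3.378781.
For k = 2 (> q): gamma(2) = phi_1 gamma(1) = (0.562)(3.378781) = 1.898875.
Therefore gamma(2) = 1.8989 (to 4 decimal places).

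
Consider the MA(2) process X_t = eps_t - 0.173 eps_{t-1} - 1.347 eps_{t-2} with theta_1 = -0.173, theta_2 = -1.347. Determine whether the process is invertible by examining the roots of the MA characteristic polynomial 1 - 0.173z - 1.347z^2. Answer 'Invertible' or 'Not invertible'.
\text{Not invertible}

The MA(q) characteristic polynomial is P(z) = 1 - 0.173z - 1.347z^2.
Invertibility requires all roots to lie outside the unit circle, i.e. |z| > 1 for every root.
Set 1 + (-0.173) z + (-1.347) z^2 = 0, i.e. a z^2 + b z + c = 0 with a = -1.347, b = -0.173, c = 1.
Discriminant D = b^2 - 4ac = (-0.173)^2 - 4*(-1.347)*1 = 0.029929 - (-5.388) = 5.417929.
D >= 0, so the roots are real: z = (-b +/- sqrt(D)) / (2a) = (0.173 +/- 2.327645) / (-2.694).
  z_1 = (0.173 + 2.327645) / (-2.694) = -0.9282,   |z_1| = 0.9282.
  z_2 = (0.173 - 2.327645) / (-2.694) = 0.7998,   |z_2| = 0.7998.
Moduli of all roots: 0.9282, 0.7998.
All moduli strictly greater than 1? No.
Verdict: Not invertible.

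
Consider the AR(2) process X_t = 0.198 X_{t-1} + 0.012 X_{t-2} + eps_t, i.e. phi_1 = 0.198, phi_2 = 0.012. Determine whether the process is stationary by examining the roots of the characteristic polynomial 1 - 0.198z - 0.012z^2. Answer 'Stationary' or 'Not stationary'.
\text{Stationary}

The AR(p) characteristic polynomial is P(z) = 1 - 0.198z - 0.012z^2.
Stationarity requires all roots to lie outside the unit circle, i.e. |z| > 1 for every root.
Set 1 + (-0.198) z + (-0.012) z^2 = 0, i.e. a z^2 + b z + c = 0 with a = -0.012, b = -0.198, c = 1.
Discriminant D = b^2 - 4ac = (-0.198)^2 - 4*(-0.012)*1 = 0.039204 - (-0.048) = 0.087204.
D >= 0, so the roots are real: z = (-b +/- sqrt(D)) / (2a) = (0.198 +/- 0.295303) / (-0.024).
  z_1 = (0.198 + 0.295303) / (-0.024) = -20.5543,   |z_1| = 20.5543.
  z_2 = (0.198 - 0.295303) / (-0.024) = 4.0543,   |z_2| = 4.0543.
Moduli of all roots: 20.5543, 4.0543.
All moduli strictly greater than 1? Yes.
Verdict: Stationary.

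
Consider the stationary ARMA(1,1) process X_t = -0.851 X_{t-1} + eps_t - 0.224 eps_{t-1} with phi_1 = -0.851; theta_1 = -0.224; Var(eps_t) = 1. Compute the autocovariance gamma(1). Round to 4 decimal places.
\gamma(1) = -4.6408

Multiply the model equation by X_{t-k} and take expectations. With theta_0 = psi_0 = 1 and psi_j the MA(infinity) weights, this gives
  gamma(k) - sum_i phi_i gamma(k-i) = c_k,
  c_k = sigma^2 * sum_{j=k..q} theta_j psi_{j-k}   (c_k = 0 for k > q),
using gamma(-m) = gamma(m).
psi-weights needed (psi_j = theta_j + sum_i phi_i psi_{j-i}):
  psi_1 = theta_1 + phi_1 = -0.224 + (-0.851) = -1.075
Right-hand sides:
  c_0 = sigma^2 (1 + theta_1 psi_1) = 1 * (1 + (-0.224)(-1.075)) = 1 * 1.2408 = 1.2408
  c_1 = sigma^2 theta_1 = 1 * (-0.224) = -0.224
  c_2 = 0
Equations for k = 0 and k = 1 (AR order 1):
  gamma(0) = phi_1 gamma(1) + c_0
  gamma(1) = phi_1 gamma(0) + c_1
Substituting the second into the first: gamma(0) (1 - phi_1^2) = c_0 + phi_1 c_1, so
  gamma(0) = (c_0 + phi_1 c_1) / (1 - phi_1^2) = (1.2408 + (-0.851)(-0.224)) / (1 - (-0.851)^2) = 1.431424 / 0.275799 = 5.190099.
  gamma(1) = phi_1 gamma(0) + c_1 = (-0.851)(5.190099) + (-0.224) = -4.640774.
Therefore gamma(1) = -4.6408 (to 4 decimal places).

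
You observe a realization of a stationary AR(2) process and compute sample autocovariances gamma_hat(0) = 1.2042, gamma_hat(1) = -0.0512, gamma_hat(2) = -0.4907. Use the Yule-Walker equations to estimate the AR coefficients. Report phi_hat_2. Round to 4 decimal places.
\hat\phi_{2} = -0.4100

The Yule-Walker equations for an AR(p) process read, in matrix form,
  Gamma_p phi = r_p,   with   (Gamma_p)_{ij} = gamma(|i - j|),
                       (r_p)_i = gamma(i),   i,j = 1..p.
Substitute the sample gammas (Toeplitz matrix and right-hand side of size 2):
  Gamma_p = [[1.2042, -0.0512], [-0.0512, 1.2042]]
  r_p     = [-0.0512, -0.4907]
Written out:
  1.2042 phi_1 - 0.0512 phi_2 = -0.0512
  -0.0512 phi_1 + 1.2042 phi_2 = -0.4907
Solve by Cramer's rule:
  det = gamma(0)^2 - gamma(1)^2 = (1.2042)^2 - (-0.0512)^2 = 1.45009764 - 0.00262144 = 1.4474762
  phi_hat_1 = [gamma(1) gamma(0) - gamma(1) gamma(2)] / det = [(-0.0512)(1.2042) - (-0.0512)(-0.4907)] / 1.4474762 = -0.08677888 / 1.4474762 = -0.06
  phi_hat_2 = [gamma(0) gamma(2) - gamma(1)^2] / det = [(1.2042)(-0.4907) - (-0.0512)^2] / 1.4474762 = -0.59352238 / 1.4474762 = -0.41
So phi_hat = [-0.0600, -0.4100].
Therefore phi_hat_2 = -0.4100.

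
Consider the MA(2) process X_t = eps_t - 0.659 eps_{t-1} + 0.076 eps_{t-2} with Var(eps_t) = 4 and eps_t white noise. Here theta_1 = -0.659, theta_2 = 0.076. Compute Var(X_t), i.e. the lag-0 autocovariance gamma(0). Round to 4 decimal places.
\gamma(0) = 5.7602

For an MA(q) process X_t = eps_t + sum_i theta_i eps_{t-i} with
Var(eps_t) = sigma^2, the variance is
  gamma(0) = sigma^2 * (1 + sum_i theta_i^2).
  sum_i theta_i^2 = (-0.659)^2 + (0.076)^2 = 0.434281 + 0.005776 = 0.440057.
  gamma(0) = 4 * (1 + 0.440057) = 4 * 1.440057 = 5.760228, which rounds to 5.7602.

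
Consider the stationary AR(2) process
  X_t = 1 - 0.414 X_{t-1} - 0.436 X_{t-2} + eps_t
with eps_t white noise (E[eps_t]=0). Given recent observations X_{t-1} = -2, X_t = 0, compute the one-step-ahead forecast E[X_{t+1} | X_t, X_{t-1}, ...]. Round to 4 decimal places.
E[X_{t+1} \mid \mathcal F_t] = 1.8720

For an AR(p) model X_t = c + sum_i phi_i X_{t-i} + eps_t, the
one-step-ahead conditional mean is
  E[X_{t+1} | X_t, ...] = c + sum_i phi_i X_{t+1-i}.
Substitute known values:
  E[X_{t+1} | ...] = 1 + (-0.414) * (0) + (-0.436) * (-2)
                   = 1.8720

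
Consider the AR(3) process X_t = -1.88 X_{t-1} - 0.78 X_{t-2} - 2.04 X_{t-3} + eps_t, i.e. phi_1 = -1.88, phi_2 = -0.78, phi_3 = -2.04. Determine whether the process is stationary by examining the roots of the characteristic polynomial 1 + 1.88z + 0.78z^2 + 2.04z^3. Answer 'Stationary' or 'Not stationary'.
\text{Not stationary}

The AR(p) characteristic polynomial is P(z) = 1 + 1.88z + 0.78z^2 + 2.04z^3.
Stationarity requires all roots to lie outside the unit circle, i.e. |z| > 1 for every root.
Degree 3: look for a simple real root z0 first, then factor out (1 - z/z0) and solve the remaining quadratic.
Testing z0 = -0.5: P(-0.5) = 1 + (1.88)(-0.5) + (0.78)(-0.5)^2 + (2.04)(-0.5)^3
  = 1 + (-0.94) + (0.195) + (-0.255) = 0.  So z_0 = -0.5 is a root, |z_0| = 0.5.
Divide out the factor (1 + 2 z) = (1 - z/z0) (since 1/z0 = -2):
  P(z) = (1 + 2 z)(1 + (-0.12) z + (1.02) z^2)
  [check: z-coef -0.12 - (-2) = 1.88; z^2-coef 1.02 - (-2)(-0.12) = 0.78; z^3-coef -(-2)(1.02) = 2.04.]
Remaining roots from the quadratic factor 1 + (-0.12) z + (1.02) z^2:
  Set 1 + (-0.12) z + (1.02) z^2 = 0, i.e. a z^2 + b z + c = 0 with a = 1.02, b = -0.12, c = 1.
  Discriminant D = b^2 - 4ac = (-0.12)^2 - 4*(1.02)*1 = 0.0144 - (4.08) = -4.0656.
  D < 0, so the roots are the complex-conjugate pair z = (-b +/- i sqrt(-D)) / (2a) = 0.0588 +/- 0.9884i.
  For a conjugate pair |z|^2 = z * conj(z) = (product of roots) = c/a = 1/(1.02) = 0.980392, so |z| = sqrt(0.980392) = 0.9901 for both roots.
Moduli of all roots: 0.5000, 0.9901, 0.9901.
All moduli strictly greater than 1? No.
Verdict: Not stationary.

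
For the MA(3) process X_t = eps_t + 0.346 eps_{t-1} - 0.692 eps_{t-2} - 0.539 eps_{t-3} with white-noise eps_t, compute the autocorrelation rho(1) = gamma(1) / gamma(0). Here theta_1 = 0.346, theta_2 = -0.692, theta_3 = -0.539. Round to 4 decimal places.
\rho(1) = 0.2539

For an MA(q) process with theta_0 = 1, the autocovariance is
  gamma(k) = sigma^2 * sum_{i=0..q-k} theta_i * theta_{i+k},
and rho(k) = gamma(k) / gamma(0). Sigma^2 cancels.
  numerator   = (1)*(0.346) + (0.346)*(-0.692) + (-0.692)*(-0.539) = 0.479556.
  denominator = (1)^2 + (0.346)^2 + (-0.692)^2 + (-0.539)^2 = 1.889101.
  rho(1) = 0.479556 / 1.889101 = 0.2539.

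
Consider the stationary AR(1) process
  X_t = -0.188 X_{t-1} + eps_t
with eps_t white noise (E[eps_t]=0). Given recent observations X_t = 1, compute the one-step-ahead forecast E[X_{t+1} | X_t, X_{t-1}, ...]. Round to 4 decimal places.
E[X_{t+1} \mid \mathcal F_t] = -0.1880

For an AR(p) model X_t = c + sum_i phi_i X_{t-i} + eps_t, the
one-step-ahead conditional mean is
  E[X_{t+1} | X_t, ...] = c + sum_i phi_i X_{t+1-i}.
Substitute known values:
  E[X_{t+1} | ...] = (-0.188) * (1)
                   = -0.1880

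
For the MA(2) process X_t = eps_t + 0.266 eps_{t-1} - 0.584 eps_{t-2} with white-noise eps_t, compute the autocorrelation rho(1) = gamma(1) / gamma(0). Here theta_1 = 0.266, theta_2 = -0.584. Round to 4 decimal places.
\rho(1) = 0.0784

For an MA(q) process with theta_0 = 1, the autocovariance is
  gamma(k) = sigma^2 * sum_{i=0..q-k} theta_i * theta_{i+k},
and rho(k) = gamma(k) / gamma(0). Sigma^2 cancels.
  numerator   = (1)*(0.266) + (0.266)*(-0.584) = 0.110656.
  denominator = (1)^2 + (0.266)^2 + (-0.584)^2 = 1.411812.
  rho(1) = 0.110656 / 1.411812 = 0.0784.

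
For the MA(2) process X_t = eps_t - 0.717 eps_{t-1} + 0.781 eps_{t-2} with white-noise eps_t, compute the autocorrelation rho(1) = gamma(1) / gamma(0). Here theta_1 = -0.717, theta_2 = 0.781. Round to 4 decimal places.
\rho(1) = -0.6012

For an MA(q) process with theta_0 = 1, the autocovariance is
  gamma(k) = sigma^2 * sum_{i=0..q-k} theta_i * theta_{i+k},
and rho(k) = gamma(k) / gamma(0). Sigma^2 cancels.
  numerator   = (1)*(-0.717) + (-0.717)*(0.781) = -1.276977.
  denominator = (1)^2 + (-0.717)^2 + (0.781)^2 = 2.12405.
  rho(1) = -1.276977 / 2.12405 = -0.6012.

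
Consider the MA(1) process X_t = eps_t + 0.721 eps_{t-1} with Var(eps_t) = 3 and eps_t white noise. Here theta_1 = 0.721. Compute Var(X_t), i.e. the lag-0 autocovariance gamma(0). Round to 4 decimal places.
\gamma(0) = 4.5595

For an MA(q) process X_t = eps_t + sum_i theta_i eps_{t-i} with
Var(eps_t) = sigma^2, the variance is
  gamma(0) = sigma^2 * (1 + sum_i theta_i^2).
  sum_i theta_i^2 = (0.721)^2 = 0.519841.
  gamma(0) = 3 * (1 + 0.519841) = 3 * 1.519841 = 4.559523, which rounds to 4.5595.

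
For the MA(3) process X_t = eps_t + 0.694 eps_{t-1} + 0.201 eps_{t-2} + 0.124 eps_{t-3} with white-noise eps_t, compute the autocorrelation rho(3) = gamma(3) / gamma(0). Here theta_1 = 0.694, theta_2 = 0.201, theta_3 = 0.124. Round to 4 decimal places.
\rho(3) = 0.0807

For an MA(q) process with theta_0 = 1, the autocovariance is
  gamma(k) = sigma^2 * sum_{i=0..q-k} theta_i * theta_{i+k},
and rho(k) = gamma(k) / gamma(0). Sigma^2 cancels.
  numerator   = (1)*(0.124) = 0.124.
  denominator = (1)^2 + (0.694)^2 + (0.201)^2 + (0.124)^2 = 1.537413.
  rho(3) = 0.124 / 1.537413 = 0.0807.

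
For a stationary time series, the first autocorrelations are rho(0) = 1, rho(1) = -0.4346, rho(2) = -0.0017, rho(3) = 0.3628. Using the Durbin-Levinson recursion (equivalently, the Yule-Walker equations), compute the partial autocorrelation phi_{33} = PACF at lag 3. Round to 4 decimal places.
\phi_{33} = 0.3390

The PACF at lag k is phi_{kk}, the last component of the solution
to the Yule-Walker system G_k phi = r_k where
  (G_k)_{ij} = rho(|i - j|), (r_k)_i = rho(i), i,j = 1..k.
Equivalently, Durbin-Levinson gives phi_{kk} iteratively:
  phi_{11} = rho(1)
  phi_{kk} = [rho(k) - sum_{j=1..k-1} phi_{k-1,j} rho(k-j)]
            / [1 - sum_{j=1..k-1} phi_{k-1,j} rho(j)],
  phi_{k,j} = phi_{k-1,j} - phi_{kk} phi_{k-1,k-j},  j = 1..k-1.
Step k = 1:
  phi_11 = rho(1) = -0.4346.
Step k = 2:
  phi_22 = [rho(2) - phi_11 rho(1)] / [1 - phi_11 rho(1)] = [-0.0017 - (-0.4346)(-0.4346)] / [1 - (-0.4346)(-0.4346)]
         = -0.19057716 / 0.81112284 = -0.234955.
  Update: phi_21 = phi_11 - phi_22 phi_11 = -0.4346 - (-0.234955)(-0.4346) = -0.536711.
Step k = 3:
  phi_33 = [rho(3) - phi_21 rho(2) - phi_22 rho(1)] / [1 - phi_21 rho(1) - phi_22 rho(2)]
    numerator   = 0.3628 - (-0.536711)(-0.0017) - (-0.234955)(-0.4346) = 0.25977626
    denominator = 1 - (-0.536711)(-0.4346) - (-0.234955)(-0.0017) = 0.76634583
  phi_33 = 0.25977626 / 0.76634583 = 0.339.
Therefore phi_{33} = 0.3390.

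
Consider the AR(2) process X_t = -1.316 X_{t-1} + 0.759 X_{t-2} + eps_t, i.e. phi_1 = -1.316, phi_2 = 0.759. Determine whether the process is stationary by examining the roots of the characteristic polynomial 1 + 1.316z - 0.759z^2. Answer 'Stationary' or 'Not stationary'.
\text{Not stationary}

The AR(p) characteristic polynomial is P(z) = 1 + 1.316z - 0.759z^2.
Stationarity requires all roots to lie outside the unit circle, i.e. |z| > 1 for every root.
Set 1 + (1.316) z + (-0.759) z^2 = 0, i.e. a z^2 + b z + c = 0 with a = -0.759, b = 1.316, c = 1.
Discriminant D = b^2 - 4ac = (1.316)^2 - 4*(-0.759)*1 = 1.731856 - (-3.036) = 4.767856.
D >= 0, so the roots are real: z = (-b +/- sqrt(D)) / (2a) = (-1.316 +/- 2.183542) / (-1.518).
  z_1 = (-1.316 + 2.183542) / (-1.518) = -0.5715,   |z_1| = 0.5715.
  z_2 = (-1.316 - 2.183542) / (-1.518) = 2.3054,   |z_2| = 2.3054.
Moduli of all roots: 0.5715, 2.3054.
All moduli strictly greater than 1? No.
Verdict: Not stationary.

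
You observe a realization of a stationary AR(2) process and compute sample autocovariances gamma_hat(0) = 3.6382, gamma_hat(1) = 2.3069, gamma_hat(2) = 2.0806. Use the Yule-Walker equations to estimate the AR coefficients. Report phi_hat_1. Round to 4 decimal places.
\hat\phi_{1} = 0.4540

The Yule-Walker equations for an AR(p) process read, in matrix form,
  Gamma_p phi = r_p,   with   (Gamma_p)_{ij} = gamma(|i - j|),
                       (r_p)_i = gamma(i),   i,j = 1..p.
Substitute the sample gammas (Toeplitz matrix and right-hand side of size 2):
  Gamma_p = [[3.6382, 2.3069], [2.3069, 3.6382]]
  r_p     = [2.3069, 2.0806]
Written out:
  3.6382 phi_1 + 2.3069 phi_2 = 2.3069
  2.3069 phi_1 + 3.6382 phi_2 = 2.0806
Solve by Cramer's rule:
  det = gamma(0)^2 - gamma(1)^2 = (3.6382)^2 - (2.3069)^2 = 13.23649924 - 5.32178761 = 7.91471163
  phi_hat_1 = [gamma(1) gamma(0) - gamma(1) gamma(2)] / det = [(2.3069)(3.6382) - (2.3069)(2.0806)] / 7.91471163 = 3.59322744 / 7.91471163 = 0.454
  phi_hat_2 = [gamma(0) gamma(2) - gamma(1)^2] / det = [(3.6382)(2.0806) - (2.3069)^2] / 7.91471163 = 2.24785131 / 7.91471163 = 0.284
So phi_hat = [0.4540, 0.2840].
Therefore phi_hat_1 = 0.4540.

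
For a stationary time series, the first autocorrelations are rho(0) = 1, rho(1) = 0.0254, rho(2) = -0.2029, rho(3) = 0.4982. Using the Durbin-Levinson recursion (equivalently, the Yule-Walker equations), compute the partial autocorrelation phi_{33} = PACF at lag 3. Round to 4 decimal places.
\phi_{33} = 0.5320

The PACF at lag k is phi_{kk}, the last component of the solution
to the Yule-Walker system G_k phi = r_k where
  (G_k)_{ij} = rho(|i - j|), (r_k)_i = rho(i), i,j = 1..k.
Equivalently, Durbin-Levinson gives phi_{kk} iteratively:
  phi_{11} = rho(1)
  phi_{kk} = [rho(k) - sum_{j=1..k-1} phi_{k-1,j} rho(k-j)]
            / [1 - sum_{j=1..k-1} phi_{k-1,j} rho(j)],
  phi_{k,j} = phi_{k-1,j} - phi_{kk} phi_{k-1,k-j},  j = 1..k-1.
Step k = 1:
  phi_11 = rho(1) = 0.0254.
Step k = 2:
  phi_22 = [rho(2) - phi_11 rho(1)] / [1 - phi_11 rho(1)] = [-0.2029 - (0.0254)(0.0254)] / [1 - (0.0254)(0.0254)]
         = -0.20354516 / 0.99935484 = -0.203677.
  Update: phi_21 = phi_11 - phi_22 phi_11 = 0.0254 - (-0.203677)(0.0254) = 0.030573.
Step k = 3:
  phi_33 = [rho(3) - phi_21 rho(2) - phi_22 rho(1)] / [1 - phi_21 rho(1) - phi_22 rho(2)]
    numerator   = 0.4982 - (0.030573)(-0.2029) - (-0.203677)(0.0254) = 0.50957672
    denominator = 1 - (0.030573)(0.0254) - (-0.203677)(-0.2029) = 0.95789746
  phi_33 = 0.50957672 / 0.95789746 = 0.532.
Therefore phi_{33} = 0.5320.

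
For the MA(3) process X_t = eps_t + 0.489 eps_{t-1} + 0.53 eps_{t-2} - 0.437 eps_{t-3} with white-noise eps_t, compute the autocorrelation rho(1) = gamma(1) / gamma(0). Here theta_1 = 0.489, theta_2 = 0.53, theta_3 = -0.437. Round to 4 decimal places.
\rho(1) = 0.3019

For an MA(q) process with theta_0 = 1, the autocovariance is
  gamma(k) = sigma^2 * sum_{i=0..q-k} theta_i * theta_{i+k},
and rho(k) = gamma(k) / gamma(0). Sigma^2 cancels.
  numerator   = (1)*(0.489) + (0.489)*(0.53) + (0.53)*(-0.437) = 0.51656.
  denominator = (1)^2 + (0.489)^2 + (0.53)^2 + (-0.437)^2 = 1.71099.
  rho(1) = 0.51656 / 1.71099 = 0.3019.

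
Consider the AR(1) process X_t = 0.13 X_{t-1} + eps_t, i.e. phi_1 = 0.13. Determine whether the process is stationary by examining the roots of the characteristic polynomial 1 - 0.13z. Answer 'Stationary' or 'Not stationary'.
\text{Stationary}

The AR(p) characteristic polynomial is P(z) = 1 - 0.13z.
Stationarity requires all roots to lie outside the unit circle, i.e. |z| > 1 for every root.
This is linear in z: 1 + (-0.13) z = 0  =>  z = -1/(-0.13) = 7.692308,  |z| = 7.692308.
Moduli of all roots: 7.6923.
All moduli strictly greater than 1? Yes.
Verdict: Stationary.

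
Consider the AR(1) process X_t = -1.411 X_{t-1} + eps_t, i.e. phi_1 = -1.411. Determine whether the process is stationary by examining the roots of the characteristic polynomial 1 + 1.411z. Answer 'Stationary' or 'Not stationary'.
\text{Not stationary}

The AR(p) characteristic polynomial is P(z) = 1 + 1.411z.
Stationarity requires all roots to lie outside the unit circle, i.e. |z| > 1 for every root.
This is linear in z: 1 + (1.411) z = 0  =>  z = -1/(1.411) = -0.708717,  |z| = 0.708717.
Moduli of all roots: 0.7087.
All moduli strictly greater than 1? No.
Verdict: Not stationary.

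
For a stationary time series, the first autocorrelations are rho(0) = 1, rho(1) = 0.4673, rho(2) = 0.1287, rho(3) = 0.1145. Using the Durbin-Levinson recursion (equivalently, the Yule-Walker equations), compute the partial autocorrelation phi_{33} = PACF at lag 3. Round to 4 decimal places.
\phi_{33} = 0.1310

The PACF at lag k is phi_{kk}, the last component of the solution
to the Yule-Walker system G_k phi = r_k where
  (G_k)_{ij} = rho(|i - j|), (r_k)_i = rho(i), i,j = 1..k.
Equivalently, Durbin-Levinson gives phi_{kk} iteratively:
  phi_{11} = rho(1)
  phi_{kk} = [rho(k) - sum_{j=1..k-1} phi_{k-1,j} rho(k-j)]
            / [1 - sum_{j=1..k-1} phi_{k-1,j} rho(j)],
  phi_{k,j} = phi_{k-1,j} - phi_{kk} phi_{k-1,k-j},  j = 1..k-1.
Step k = 1:
  phi_11 = rho(1) = 0.4673.
Step k = 2:
  phi_22 = [rho(2) - phi_11 rho(1)] / [1 - phi_11 rho(1)] = [0.1287 - (0.4673)(0.4673)] / [1 - (0.4673)(0.4673)]
         = -0.08966929 / 0.78163071 = -0.114721.
  Update: phi_21 = phi_11 - phi_22 phi_11 = 0.4673 - (-0.114721)(0.4673) = 0.520909.
Step k = 3:
  phi_33 = [rho(3) - phi_21 rho(2) - phi_22 rho(1)] / [1 - phi_21 rho(1) - phi_22 rho(2)]
    numerator   = 0.1145 - (0.520909)(0.1287) - (-0.114721)(0.4673) = 0.10106803
    denominator = 1 - (0.520909)(0.4673) - (-0.114721)(0.1287) = 0.77134378
  phi_33 = 0.10106803 / 0.77134378 = 0.131.
Therefore phi_{33} = 0.1310.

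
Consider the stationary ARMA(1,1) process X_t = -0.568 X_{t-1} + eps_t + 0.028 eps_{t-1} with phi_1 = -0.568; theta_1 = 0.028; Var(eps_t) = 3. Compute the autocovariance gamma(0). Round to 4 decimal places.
\gamma(0) = 4.2915

Multiply the model equation by X_{t-k} and take expectations. With theta_0 = psi_0 = 1 and psi_j the MA(infinity) weights, this gives
  gamma(k) - sum_i phi_i gamma(k-i) = c_k,
  c_k = sigma^2 * sum_{j=k..q} theta_j psi_{j-k}   (c_k = 0 for k > q),
using gamma(-m) = gamma(m).
psi-weights needed (psi_j = theta_j + sum_i phi_i psi_{j-i}):
  psi_1 = theta_1 + phi_1 = 0.028 + (-0.568) = -0.54
Right-hand sides:
  c_0 = sigma^2 (1 + theta_1 psi_1) = 3 * (1 + (0.028)(-0.54)) = 3 * 0.98488 = 2.95464
  c_1 = sigma^2 theta_1 = 3 * (0.028) = 0.084
  c_2 = 0
Equations for k = 0 and k = 1 (AR order 1):
  gamma(0) = phi_1 gamma(1) + c_0
  gamma(1) = phi_1 gamma(0) + c_1
Substituting the second into the first: gamma(0) (1 - phi_1^2) = c_0 + phi_1 c_1, so
  gamma(0) = (c_0 + phi_1 c_1) / (1 - phi_1^2) = (2.95464 + (-0.568)(0.084)) / (1 - (-0.568)^2) = 2.906928 / 0.677376 = 4.291454.
Therefore gamma(0) = 4.2915 (to 4 decimal places).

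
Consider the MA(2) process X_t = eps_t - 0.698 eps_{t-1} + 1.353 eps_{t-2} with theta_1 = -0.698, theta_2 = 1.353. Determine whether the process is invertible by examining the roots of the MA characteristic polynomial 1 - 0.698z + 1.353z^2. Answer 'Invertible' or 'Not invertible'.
\text{Not invertible}

The MA(q) characteristic polynomial is P(z) = 1 - 0.698z + 1.353z^2.
Invertibility requires all roots to lie outside the unit circle, i.e. |z| > 1 for every root.
Set 1 + (-0.698) z + (1.353) z^2 = 0, i.e. a z^2 + b z + c = 0 with a = 1.353, b = -0.698, c = 1.
Discriminant D = b^2 - 4ac = (-0.698)^2 - 4*(1.353)*1 = 0.487204 - (5.412) = -4.924796.
D < 0, so the roots are the complex-conjugate pair z = (-b +/- i sqrt(-D)) / (2a) = 0.2579 +/- 0.8201i.
For a conjugate pair |z|^2 = z * conj(z) = (product of roots) = c/a = 1/(1.353) = 0.739098, so |z| = sqrt(0.739098) = 0.8597 for both roots.
Moduli of all roots: 0.8597, 0.8597.
All moduli strictly greater than 1? No.
Verdict: Not invertible.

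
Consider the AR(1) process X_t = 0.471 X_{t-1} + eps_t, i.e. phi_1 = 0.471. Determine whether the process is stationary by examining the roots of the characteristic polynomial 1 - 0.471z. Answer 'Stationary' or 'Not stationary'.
\text{Stationary}

The AR(p) characteristic polynomial is P(z) = 1 - 0.471z.
Stationarity requires all roots to lie outside the unit circle, i.e. |z| > 1 for every root.
This is linear in z: 1 + (-0.471) z = 0  =>  z = -1/(-0.471) = 2.123142,  |z| = 2.123142.
Moduli of all roots: 2.1231.
All moduli strictly greater than 1? Yes.
Verdict: Stationary.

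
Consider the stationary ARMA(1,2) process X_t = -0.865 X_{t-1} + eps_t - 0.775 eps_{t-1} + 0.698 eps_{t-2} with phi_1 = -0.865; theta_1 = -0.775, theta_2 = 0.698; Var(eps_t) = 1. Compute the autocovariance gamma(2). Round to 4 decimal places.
\gamma(2) = 18.4329

Multiply the model equation by X_{t-k} and take expectations. With theta_0 = psi_0 = 1 and psi_j the MA(infinity) weights, this gives
  gamma(k) - sum_i phi_i gamma(k-i) = c_k,
  c_k = sigma^2 * sum_{j=k..q} theta_j psi_{j-k}   (c_k = 0 for k > q),
using gamma(-m) = gamma(m).
psi-weights needed (psi_j = theta_j + sum_i phi_i psi_{j-i}):
  psi_1 = theta_1 + phi_1 = -0.775 + (-0.865) = -1.64
  psi_2 = theta_2 + phi_1 psi_1 = 0.698 + (-0.865)(-1.64) = 2.1166
Right-hand sides:
  c_0 = sigma^2 (1 + theta_1 psi_1 + theta_2 psi_2) = 1 * (1 + (-0.775)(-1.64) + (0.698)(2.1166)) = 1 * 3.748387 = 3.748387
  c_1 = sigma^2 (theta_1 + theta_2 psi_1) = 1 * (-0.775 + (0.698)(-1.64)) = -1.91972
  c_2 = sigma^2 theta_2 = 1 * (0.698) = 0.698
Equations for k = 0 and k = 1 (AR order 1):
  gamma(0) = phi_1 gamma(1) + c_0
  gamma(1) = phi_1 gamma(0) + c_1
Substituting the second into the first: gamma(0) (1 - phi_1^2) = c_0 + phi_1 c_1, so
  gamma(0) = (c_0 + phi_1 c_1) / (1 - phi_1^2) = (3.748387 + (-0.865)(-1.91972)) / (1 - (-0.865)^2) = 5.408945 / 0.251775 = 21.483247.
  gamma(1) = phi_1 gamma(0) + c_1 = (-0.865)(21.483247) + (-1.91972) = -20.502729.
For k = 2: gamma(2) = phi_1 gamma(1) + c_2
  = (-0.865)(-20.502729) + (0.698) = 18.432861.
Therefore gamma(2) = 18.4329 (to 4 decimal places).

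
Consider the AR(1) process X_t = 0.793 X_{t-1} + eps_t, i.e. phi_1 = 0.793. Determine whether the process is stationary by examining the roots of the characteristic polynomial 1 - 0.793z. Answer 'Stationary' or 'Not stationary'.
\text{Stationary}

The AR(p) characteristic polynomial is P(z) = 1 - 0.793z.
Stationarity requires all roots to lie outside the unit circle, i.e. |z| > 1 for every root.
This is linear in z: 1 + (-0.793) z = 0  =>  z = -1/(-0.793) = 1.261034,  |z| = 1.261034.
Moduli of all roots: 1.2610.
All moduli strictly greater than 1? Yes.
Verdict: Stationary.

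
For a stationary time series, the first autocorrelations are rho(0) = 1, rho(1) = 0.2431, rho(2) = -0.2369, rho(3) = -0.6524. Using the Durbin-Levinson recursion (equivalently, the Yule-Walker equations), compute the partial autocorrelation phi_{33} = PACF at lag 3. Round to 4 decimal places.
\phi_{33} = -0.5900

The PACF at lag k is phi_{kk}, the last component of the solution
to the Yule-Walker system G_k phi = r_k where
  (G_k)_{ij} = rho(|i - j|), (r_k)_i = rho(i), i,j = 1..k.
Equivalently, Durbin-Levinson gives phi_{kk} iteratively:
  phi_{11} = rho(1)
  phi_{kk} = [rho(k) - sum_{j=1..k-1} phi_{k-1,j} rho(k-j)]
            / [1 - sum_{j=1..k-1} phi_{k-1,j} rho(j)],
  phi_{k,j} = phi_{k-1,j} - phi_{kk} phi_{k-1,k-j},  j = 1..k-1.
Step k = 1:
  phi_11 = rho(1) = 0.2431.
Step k = 2:
  phi_22 = [rho(2) - phi_11 rho(1)] / [1 - phi_11 rho(1)] = [-0.2369 - (0.2431)(0.2431)] / [1 - (0.2431)(0.2431)]
         = -0.29599761 / 0.94090239 = -0.314589.
  Update: phi_21 = phi_11 - phi_22 phi_11 = 0.2431 - (-0.314589)(0.2431) = 0.319577.
Step k = 3:
  phi_33 = [rho(3) - phi_21 rho(2) - phi_22 rho(1)] / [1 - phi_21 rho(1) - phi_22 rho(2)]
    numerator   = -0.6524 - (0.319577)(-0.2369) - (-0.314589)(0.2431) = -0.5002157
    denominator = 1 - (0.319577)(0.2431) - (-0.314589)(-0.2369) = 0.84778478
  phi_33 = -0.5002157 / 0.84778478 = -0.59.
Therefore phi_{33} = -0.5900.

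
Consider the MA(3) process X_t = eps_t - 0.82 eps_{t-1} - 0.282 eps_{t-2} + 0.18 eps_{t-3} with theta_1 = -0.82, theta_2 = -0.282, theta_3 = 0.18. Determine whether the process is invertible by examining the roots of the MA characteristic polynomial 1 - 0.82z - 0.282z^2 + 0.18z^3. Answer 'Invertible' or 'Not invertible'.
\text{Invertible}

The MA(q) characteristic polynomial is P(z) = 1 - 0.82z - 0.282z^2 + 0.18z^3.
Invertibility requires all roots to lie outside the unit circle, i.e. |z| > 1 for every root.
Degree 3: look for a simple real root z0 first, then factor out (1 - z/z0) and solve the remaining quadratic.
Testing z0 = 2.5: P(2.5) = 1 + (-0.82)(2.5) + (-0.282)(2.5)^2 + (0.18)(2.5)^3
  = 1 + (-2.05) + (-1.7625) + (2.8125) = 0.  So z_0 = 2.5 is a root, |z_0| = 2.5.
Divide out the factor (1 - 0.4 z) = (1 - z/z0) (since 1/z0 = 0.4):
  P(z) = (1 - 0.4 z)(1 + (-0.42) z + (-0.45) z^2)
  [check: z-coef -0.42 - (0.4) = -0.82; z^2-coef -0.45 - (0.4)(-0.42) = -0.282; z^3-coef -(0.4)(-0.45) = 0.18.]
Remaining roots from the quadratic factor 1 + (-0.42) z + (-0.45) z^2:
  Set 1 + (-0.42) z + (-0.45) z^2 = 0, i.e. a z^2 + b z + c = 0 with a = -0.45, b = -0.42, c = 1.
  Discriminant D = b^2 - 4ac = (-0.42)^2 - 4*(-0.45)*1 = 0.1764 - (-1.8) = 1.9764.
  D >= 0, so the roots are real: z = (-b +/- sqrt(D)) / (2a) = (0.42 +/- 1.405845) / (-0.9).
    z_1 = (0.42 + 1.405845) / (-0.9) = -2.0287,   |z_1| = 2.0287.
    z_2 = (0.42 - 1.405845) / (-0.9) = 1.0954,   |z_2| = 1.0954.
Moduli of all roots: 2.5000, 2.0287, 1.0954.
All moduli strictly greater than 1? Yes.
Verdict: Invertible.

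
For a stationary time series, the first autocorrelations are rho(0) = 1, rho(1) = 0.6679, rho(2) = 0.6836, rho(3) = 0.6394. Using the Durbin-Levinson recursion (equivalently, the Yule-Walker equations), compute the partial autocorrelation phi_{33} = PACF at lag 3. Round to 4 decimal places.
\phi_{33} = 0.2040

The PACF at lag k is phi_{kk}, the last component of the solution
to the Yule-Walker system G_k phi = r_k where
  (G_k)_{ij} = rho(|i - j|), (r_k)_i = rho(i), i,j = 1..k.
Equivalently, Durbin-Levinson gives phi_{kk} iteratively:
  phi_{11} = rho(1)
  phi_{kk} = [rho(k) - sum_{j=1..k-1} phi_{k-1,j} rho(k-j)]
            / [1 - sum_{j=1..k-1} phi_{k-1,j} rho(j)],
  phi_{k,j} = phi_{k-1,j} - phi_{kk} phi_{k-1,k-j},  j = 1..k-1.
Step k = 1:
  phi_11 = rho(1) = 0.6679.
Step k = 2:
  phi_22 = [rho(2) - phi_11 rho(1)] / [1 - phi_11 rho(1)] = [0.6836 - (0.6679)(0.6679)] / [1 - (0.6679)(0.6679)]
         = 0.23750959 / 0.55390959 = 0.428788.
  Update: phi_21 = phi_11 - phi_22 phi_11 = 0.6679 - (0.428788)(0.6679) = 0.381513.
Step k = 3:
  phi_33 = [rho(3) - phi_21 rho(2) - phi_22 rho(1)] / [1 - phi_21 rho(1) - phi_22 rho(2)]
    numerator   = 0.6394 - (0.381513)(0.6836) - (0.428788)(0.6679) = 0.09221063
    denominator = 1 - (0.381513)(0.6679) - (0.428788)(0.6836) = 0.45206841
  phi_33 = 0.09221063 / 0.45206841 = 0.204.
Therefore phi_{33} = 0.2040.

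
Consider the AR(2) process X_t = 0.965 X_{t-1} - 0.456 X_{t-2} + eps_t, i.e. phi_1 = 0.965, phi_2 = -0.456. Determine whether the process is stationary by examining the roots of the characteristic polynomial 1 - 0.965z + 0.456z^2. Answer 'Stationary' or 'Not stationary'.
\text{Stationary}

The AR(p) characteristic polynomial is P(z) = 1 - 0.965z + 0.456z^2.
Stationarity requires all roots to lie outside the unit circle, i.e. |z| > 1 for every root.
Set 1 + (-0.965) z + (0.456) z^2 = 0, i.e. a z^2 + b z + c = 0 with a = 0.456, b = -0.965, c = 1.
Discriminant D = b^2 - 4ac = (-0.965)^2 - 4*(0.456)*1 = 0.931225 - (1.824) = -0.892775.
D < 0, so the roots are the complex-conjugate pair z = (-b +/- i sqrt(-D)) / (2a) = 1.0581 +/- 1.036i.
For a conjugate pair |z|^2 = z * conj(z) = (product of roots) = c/a = 1/(0.456) = 2.192982, so |z| = sqrt(2.192982) = 1.4809 for both roots.
Moduli of all roots: 1.4809, 1.4809.
All moduli strictly greater than 1? Yes.
Verdict: Stationary.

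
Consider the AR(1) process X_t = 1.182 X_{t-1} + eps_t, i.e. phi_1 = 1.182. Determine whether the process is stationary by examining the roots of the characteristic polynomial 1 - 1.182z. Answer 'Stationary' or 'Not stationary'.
\text{Not stationary}

The AR(p) characteristic polynomial is P(z) = 1 - 1.182z.
Stationarity requires all roots to lie outside the unit circle, i.e. |z| > 1 for every root.
This is linear in z: 1 + (-1.182) z = 0  =>  z = -1/(-1.182) = 0.846024,  |z| = 0.846024.
Moduli of all roots: 0.8460.
All moduli strictly greater than 1? No.
Verdict: Not stationary.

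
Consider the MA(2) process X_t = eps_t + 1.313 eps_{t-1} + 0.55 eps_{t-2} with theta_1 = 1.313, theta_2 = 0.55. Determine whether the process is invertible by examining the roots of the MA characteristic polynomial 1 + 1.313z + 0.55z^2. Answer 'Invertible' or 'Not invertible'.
\text{Invertible}

The MA(q) characteristic polynomial is P(z) = 1 + 1.313z + 0.55z^2.
Invertibility requires all roots to lie outside the unit circle, i.e. |z| > 1 for every root.
Set 1 + (1.313) z + (0.55) z^2 = 0, i.e. a z^2 + b z + c = 0 with a = 0.55, b = 1.313, c = 1.
Discriminant D = b^2 - 4ac = (1.313)^2 - 4*(0.55)*1 = 1.723969 - (2.2) = -0.476031.
D < 0, so the roots are the complex-conjugate pair z = (-b +/- i sqrt(-D)) / (2a) = -1.1936 +/- 0.6272i.
For a conjugate pair |z|^2 = z * conj(z) = (product of roots) = c/a = 1/(0.55) = 1.818182, so |z| = sqrt(1.818182) = 1.3484 for both roots.
Moduli of all roots: 1.3484, 1.3484.
All moduli strictly greater than 1? Yes.
Verdict: Invertible.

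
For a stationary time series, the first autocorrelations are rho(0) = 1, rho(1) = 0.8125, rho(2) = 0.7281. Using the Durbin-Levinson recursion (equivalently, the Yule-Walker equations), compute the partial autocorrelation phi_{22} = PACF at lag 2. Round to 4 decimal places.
\phi_{22} = 0.1999

The PACF at lag k is phi_{kk}, the last component of the solution
to the Yule-Walker system G_k phi = r_k where
  (G_k)_{ij} = rho(|i - j|), (r_k)_i = rho(i), i,j = 1..k.
Equivalently, Durbin-Levinson gives phi_{kk} iteratively:
  phi_{11} = rho(1)
  phi_{kk} = [rho(k) - sum_{j=1..k-1} phi_{k-1,j} rho(k-j)]
            / [1 - sum_{j=1..k-1} phi_{k-1,j} rho(j)],
  phi_{k,j} = phi_{k-1,j} - phi_{kk} phi_{k-1,k-j},  j = 1..k-1.
Step k = 1:
  phi_11 = rho(1) = 0.8125.
Step k = 2:
  phi_22 = [rho(2) - phi_11 rho(1)] / [1 - phi_11 rho(1)] = [0.7281 - (0.8125)(0.8125)] / [1 - (0.8125)(0.8125)]
         = 0.06794375 / 0.33984375 = 0.1999.
Therefore phi_{22} = 0.1999.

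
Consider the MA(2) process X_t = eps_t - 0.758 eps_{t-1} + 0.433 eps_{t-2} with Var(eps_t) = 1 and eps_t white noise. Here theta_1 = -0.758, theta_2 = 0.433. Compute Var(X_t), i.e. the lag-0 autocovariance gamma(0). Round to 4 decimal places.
\gamma(0) = 1.7621

For an MA(q) process X_t = eps_t + sum_i theta_i eps_{t-i} with
Var(eps_t) = sigma^2, the variance is
  gamma(0) = sigma^2 * (1 + sum_i theta_i^2).
  sum_i theta_i^2 = (-0.758)^2 + (0.433)^2 = 0.574564 + 0.187489 = 0.762053.
  gamma(0) = 1 * (1 + 0.762053) = 1 * 1.762053 = 1.762053, which rounds to 1.7621.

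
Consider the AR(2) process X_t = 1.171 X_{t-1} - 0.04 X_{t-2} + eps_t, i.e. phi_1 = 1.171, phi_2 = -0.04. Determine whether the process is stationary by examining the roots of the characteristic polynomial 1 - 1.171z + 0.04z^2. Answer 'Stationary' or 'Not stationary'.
\text{Not stationary}

The AR(p) characteristic polynomial is P(z) = 1 - 1.171z + 0.04z^2.
Stationarity requires all roots to lie outside the unit circle, i.e. |z| > 1 for every root.
Set 1 + (-1.171) z + (0.04) z^2 = 0, i.e. a z^2 + b z + c = 0 with a = 0.04, b = -1.171, c = 1.
Discriminant D = b^2 - 4ac = (-1.171)^2 - 4*(0.04)*1 = 1.371241 - (0.16) = 1.211241.
D >= 0, so the roots are real: z = (-b +/- sqrt(D)) / (2a) = (1.171 +/- 1.100564) / (0.08).
  z_1 = (1.171 + 1.100564) / (0.08) = 28.3945,   |z_1| = 28.3945.
  z_2 = (1.171 - 1.100564) / (0.08) = 0.8805,   |z_2| = 0.8805.
Moduli of all roots: 28.3945, 0.8805.
All moduli strictly greater than 1? No.
Verdict: Not stationary.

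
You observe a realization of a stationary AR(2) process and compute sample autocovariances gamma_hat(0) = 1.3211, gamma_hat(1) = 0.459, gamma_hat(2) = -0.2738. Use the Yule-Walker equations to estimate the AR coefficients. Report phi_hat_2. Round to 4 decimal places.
\hat\phi_{2} = -0.3730

The Yule-Walker equations for an AR(p) process read, in matrix form,
  Gamma_p phi = r_p,   with   (Gamma_p)_{ij} = gamma(|i - j|),
                       (r_p)_i = gamma(i),   i,j = 1..p.
Substitute the sample gammas (Toeplitz matrix and right-hand side of size 2):
  Gamma_p = [[1.3211, 0.459], [0.459, 1.3211]]
  r_p     = [0.459, -0.2738]
Written out:
  1.3211 phi_1 + 0.459 phi_2 = 0.459
  0.459 phi_1 + 1.3211 phi_2 = -0.2738
Solve by Cramer's rule:
  det = gamma(0)^2 - gamma(1)^2 = (1.3211)^2 - (0.459)^2 = 1.74530521 - 0.210681 = 1.53462421
  phi_hat_1 = [gamma(1) gamma(0) - gamma(1) gamma(2)] / det = [(0.459)(1.3211) - (0.459)(-0.2738)] / 1.53462421 = 0.7320591 / 1.53462421 = 0.477
  phi_hat_2 = [gamma(0) gamma(2) - gamma(1)^2] / det = [(1.3211)(-0.2738) - (0.459)^2] / 1.53462421 = -0.57239818 / 1.53462421 = -0.373
So phi_hat = [0.4770, -0.3730].
Therefore phi_hat_2 = -0.3730.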